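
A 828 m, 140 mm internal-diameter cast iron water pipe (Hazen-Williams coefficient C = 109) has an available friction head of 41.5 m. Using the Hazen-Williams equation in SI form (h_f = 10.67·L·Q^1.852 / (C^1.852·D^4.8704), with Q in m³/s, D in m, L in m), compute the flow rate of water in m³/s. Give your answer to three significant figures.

Q ≈ 0.0343 m³/s

Rearranging: Q = [h_f·C^1.852·D^4.8704 / (10.67·L)]^(1/1.852)
Q = [41.5·109^1.852·0.140^4.8704 / (10.67·828)]^0.540 = 0.03426 m³/s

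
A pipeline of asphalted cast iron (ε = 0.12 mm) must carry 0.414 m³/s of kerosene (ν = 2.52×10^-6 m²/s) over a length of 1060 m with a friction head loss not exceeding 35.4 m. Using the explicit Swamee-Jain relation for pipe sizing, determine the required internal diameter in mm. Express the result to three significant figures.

D ≈ 376 mm

Swamee-Jain (Type III): D = 0.66·[ε^1.25·(LQ²/(gh_f))^4.75 + ν·Q^9.4·(L/(gh_f))^5.2]^0.04
LQ²/(gh_f) = 0.5232; L/(gh_f) = 3.052
Term 1 = ε^1.25·(…)^4.75 = 5.79×10^-7; Term 2 = ν·Q^9.4·(…)^5.2 = 2.10×10^-7
D = 0.66·(5.79×10^-7 + 2.10×10^-7)^0.04 = 0.3762 m = 376 mm
Check: V = 3.72 m/s, Re = 5.56×10^5, f = 0.01641, h_f = 32.7 m ≈ 35.4 m ✓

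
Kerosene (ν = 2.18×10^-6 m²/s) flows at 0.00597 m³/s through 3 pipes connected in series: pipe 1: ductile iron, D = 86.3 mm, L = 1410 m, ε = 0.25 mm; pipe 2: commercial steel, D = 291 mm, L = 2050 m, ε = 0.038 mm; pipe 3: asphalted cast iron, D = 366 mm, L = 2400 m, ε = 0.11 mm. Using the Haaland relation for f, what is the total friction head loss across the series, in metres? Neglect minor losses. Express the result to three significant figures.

Pipe 1: V = 1.021 m/s, Re = 4.04×10^4, ε/D = 0.00290, f = 0.02872, h_1 = f(L/D)V²/2g = 24.92 m
Pipe 2: V = 0.08976 m/s, Re = 1.20×10^4, ε/D = 1.31×10^-4, f = 0.02956, h_2 = f(L/D)V²/2g = 0.08553 m
Pipe 3: V = 0.05674 m/s, Re = 9530, ε/D = 3.01×10^-4, f = 0.03164, h_3 = f(L/D)V²/2g = 0.03405 m
Series → Q common, losses add: H = Σh = 25.04 m

H ≈ 25.0 m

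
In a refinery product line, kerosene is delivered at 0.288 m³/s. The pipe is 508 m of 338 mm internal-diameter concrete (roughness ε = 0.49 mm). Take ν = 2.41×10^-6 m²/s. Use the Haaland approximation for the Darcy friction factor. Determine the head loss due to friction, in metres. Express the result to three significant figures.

h_f ≈ 17.4 m

V = 4Q/(πD²) = 4·0.288/(π·0.338²) = 3.210 m/s
Re = VD/ν = 3.210·0.338/2.41×10^-6 = 4.50×10^5 → turbulent
ε/D = 0.49/338 = 0.00145
Haaland: f = 0.02203
h_f = f(L/D)V²/(2g) = 0.02203·(508/0.338)·3.210²/(2·9.81) = 17.38 m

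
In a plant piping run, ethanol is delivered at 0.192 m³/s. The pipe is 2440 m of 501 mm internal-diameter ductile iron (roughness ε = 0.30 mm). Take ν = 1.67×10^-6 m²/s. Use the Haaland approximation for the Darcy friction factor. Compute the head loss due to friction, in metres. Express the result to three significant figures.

h_f ≈ 4.39 m

V = 4Q/(πD²) = 4·0.192/(π·0.501²) = 0.9739 m/s
Re = VD/ν = 0.9739·0.501/1.67×10^-6 = 2.92×10^5 → turbulent
ε/D = 0.30/501 = 5.99×10^-4
Haaland: f = 0.01865
h_f = f(L/D)V²/(2g) = 0.01865·(2440/0.501)·0.9739²/(2·9.81) = 4.392 m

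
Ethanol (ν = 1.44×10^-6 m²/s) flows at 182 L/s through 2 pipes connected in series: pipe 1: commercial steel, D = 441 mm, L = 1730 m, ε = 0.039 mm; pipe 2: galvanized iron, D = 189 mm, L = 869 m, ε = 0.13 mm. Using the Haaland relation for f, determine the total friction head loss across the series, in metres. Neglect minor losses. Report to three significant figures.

Pipe 1: V = 1.192 m/s, Re = 3.65×10^5, ε/D = 8.84×10^-5, f = 0.01472, h_1 = f(L/D)V²/2g = 4.177 m
Pipe 2: V = 6.487 m/s, Re = 8.51×10^5, ε/D = 6.88×10^-4, f = 0.01841, h_2 = f(L/D)V²/2g = 181.5 m
Series → Q common, losses add: H = Σh = 185.7 m

H ≈ 186 m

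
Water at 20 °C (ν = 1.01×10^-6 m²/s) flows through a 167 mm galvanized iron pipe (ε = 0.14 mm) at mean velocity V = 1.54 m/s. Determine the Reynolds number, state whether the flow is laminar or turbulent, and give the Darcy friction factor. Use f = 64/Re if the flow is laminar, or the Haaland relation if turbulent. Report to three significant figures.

Re = VD/ν = 1.540·0.167/1.01×10^-6 = 2.55×10^5
Re > 4000 → turbulent; ε/D = 8.38×10^-4
Haaland: f = 0.01997

Re ≈ 2.55×10^5; turbulent; f ≈ 0.0200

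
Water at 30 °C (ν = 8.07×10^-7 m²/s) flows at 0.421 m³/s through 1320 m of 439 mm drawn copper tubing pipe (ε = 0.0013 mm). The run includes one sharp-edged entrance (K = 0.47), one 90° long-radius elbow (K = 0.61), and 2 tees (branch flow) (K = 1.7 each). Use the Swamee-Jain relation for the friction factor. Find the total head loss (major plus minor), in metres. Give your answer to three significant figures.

H_L ≈ 14.7 m

V = 4Q/(πD²) = 2.781 m/s; V²/2g = 0.3943 m
Re = 1.51×10^6, ε/D = 2.96×10^-6 → f = 0.01094 (Swamee-Jain)
Major: h_f = f(L/D)·V²/2g = 0.01094·3007·0.3943 = 12.96 m
Minor: ΣK = 4.48; h_m = ΣK·V²/2g = 1.766 m
Total H_L = 12.96 + 1.766 = 14.73 m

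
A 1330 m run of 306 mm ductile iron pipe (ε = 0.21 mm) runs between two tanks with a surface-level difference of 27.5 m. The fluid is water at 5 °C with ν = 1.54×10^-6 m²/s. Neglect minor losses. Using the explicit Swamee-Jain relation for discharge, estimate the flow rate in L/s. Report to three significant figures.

Q ≈ 189 L/s

Swamee-Jain (Type II): Q = -0.965·√(gD⁵h_f/L)·ln[ε/(3.7D) + √(3.17ν²L/(gD³h_f))]
√(gD⁵h_f/L) = √(9.81·0.306⁵·27.5/1330) = 0.02333
ε/(3.7D) = 1.85×10^-4; √(3.17ν²L/(gD³h_f)) = 3.60×10^-5
Q = -0.965·0.02333·ln(2.214×10^-4) = 0.1894 m³/s
Check: V = 2.58 m/s, Re = 5.12×10^5, f = 0.01883, h_f = 27.7 m ≈ 27.5 m ✓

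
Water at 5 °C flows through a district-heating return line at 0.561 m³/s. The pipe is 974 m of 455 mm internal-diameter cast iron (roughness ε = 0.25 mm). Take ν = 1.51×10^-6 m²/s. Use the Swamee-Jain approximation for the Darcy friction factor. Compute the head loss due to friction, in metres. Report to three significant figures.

h_f ≈ 22.9 m

V = 4Q/(πD²) = 4·0.561/(π·0.455²) = 3.450 m/s
Re = VD/ν = 3.450·0.455/1.51×10^-6 = 1.04×10^6 → turbulent
ε/D = 0.25/455 = 5.49×10^-4
Swamee-Jain: f = 0.01761
h_f = f(L/D)V²/(2g) = 0.01761·(974/0.455)·3.450²/(2·9.81) = 22.87 m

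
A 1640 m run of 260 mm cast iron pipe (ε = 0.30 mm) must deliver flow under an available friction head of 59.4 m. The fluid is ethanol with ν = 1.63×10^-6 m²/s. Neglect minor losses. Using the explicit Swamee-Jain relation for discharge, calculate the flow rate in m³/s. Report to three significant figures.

Swamee-Jain (Type II): Q = -0.965·√(gD⁵h_f/L)·ln[ε/(3.7D) + √(3.17ν²L/(gD³h_f))]
√(gD⁵h_f/L) = √(9.81·0.260⁵·59.4/1640) = 0.02055
ε/(3.7D) = 3.12×10^-4; √(3.17ν²L/(gD³h_f)) = 3.67×10^-5
Q = -0.965·0.02055·ln(3.486×10^-4) = 0.1579 m³/s
Check: V = 2.97 m/s, Re = 4.74×10^5, f = 0.02103, h_f = 59.8 m ≈ 59.4 m ✓

Q ≈ 0.158 m³/s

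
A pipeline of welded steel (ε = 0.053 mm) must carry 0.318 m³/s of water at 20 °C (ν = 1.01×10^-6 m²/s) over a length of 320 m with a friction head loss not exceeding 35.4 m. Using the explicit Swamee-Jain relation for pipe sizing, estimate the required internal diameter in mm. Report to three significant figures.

Swamee-Jain (Type III): D = 0.66·[ε^1.25·(LQ²/(gh_f))^4.75 + ν·Q^9.4·(L/(gh_f))^5.2]^0.04
LQ²/(gh_f) = 0.09318; L/(gh_f) = 0.9215
Term 1 = ε^1.25·(…)^4.75 = 5.75×10^-11; Term 2 = ν·Q^9.4·(…)^5.2 = 1.39×10^-11
D = 0.66·(5.75×10^-11 + 1.39×10^-11)^0.04 = 0.2592 m = 259 mm
Check: V = 6.03 m/s, Re = 1.55×10^6, f = 0.01451, h_f = 33.1 m ≈ 35.4 m ✓

D ≈ 259 mm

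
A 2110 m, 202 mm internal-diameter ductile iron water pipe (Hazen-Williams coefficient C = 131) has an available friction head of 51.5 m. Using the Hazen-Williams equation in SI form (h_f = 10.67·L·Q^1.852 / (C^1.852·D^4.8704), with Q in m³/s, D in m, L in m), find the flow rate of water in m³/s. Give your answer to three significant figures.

Q ≈ 0.0732 m³/s

Rearranging: Q = [h_f·C^1.852·D^4.8704 / (10.67·L)]^(1/1.852)
Q = [51.5·131^1.852·0.202^4.8704 / (10.67·2110)]^0.540 = 0.07322 m³/s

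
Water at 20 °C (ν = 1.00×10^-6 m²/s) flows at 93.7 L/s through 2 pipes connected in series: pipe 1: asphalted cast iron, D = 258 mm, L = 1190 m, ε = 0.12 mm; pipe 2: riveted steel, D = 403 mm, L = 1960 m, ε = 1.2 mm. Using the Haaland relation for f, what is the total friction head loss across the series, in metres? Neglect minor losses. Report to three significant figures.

Pipe 1: V = 1.792 m/s, Re = 4.62×10^5, ε/D = 4.65×10^-4, f = 0.01742, h_1 = f(L/D)V²/2g = 13.15 m
Pipe 2: V = 0.7346 m/s, Re = 2.96×10^5, ε/D = 0.00298, f = 0.02657, h_2 = f(L/D)V²/2g = 3.555 m
Series → Q common, losses add: H = Σh = 16.71 m

H ≈ 16.7 m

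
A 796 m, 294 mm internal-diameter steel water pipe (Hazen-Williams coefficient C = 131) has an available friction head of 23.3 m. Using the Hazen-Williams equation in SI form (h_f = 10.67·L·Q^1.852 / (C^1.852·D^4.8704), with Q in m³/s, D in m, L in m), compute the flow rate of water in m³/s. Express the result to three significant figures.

Q ≈ 0.217 m³/s

Rearranging: Q = [h_f·C^1.852·D^4.8704 / (10.67·L)]^(1/1.852)
Q = [23.3·131^1.852·0.294^4.8704 / (10.67·796)]^0.540 = 0.2167 m³/s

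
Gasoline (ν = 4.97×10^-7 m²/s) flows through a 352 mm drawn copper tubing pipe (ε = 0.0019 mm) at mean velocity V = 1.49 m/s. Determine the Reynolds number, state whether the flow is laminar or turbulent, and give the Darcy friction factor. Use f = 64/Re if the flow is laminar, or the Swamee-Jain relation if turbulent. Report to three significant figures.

Re = VD/ν = 1.490·0.352/4.97×10^-7 = 1.06×10^6
Re > 4000 → turbulent; ε/D = 5.40×10^-6
Swamee-Jain: f = 0.01164

Re ≈ 1.06×10^6; turbulent; f ≈ 0.0116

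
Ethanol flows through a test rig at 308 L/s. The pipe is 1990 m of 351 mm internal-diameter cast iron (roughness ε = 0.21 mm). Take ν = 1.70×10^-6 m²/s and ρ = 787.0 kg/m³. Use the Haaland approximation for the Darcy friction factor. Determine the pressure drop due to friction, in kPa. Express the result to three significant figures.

Δp ≈ 407 kPa

V = 4Q/(πD²) = 4·0.308/(π·0.351²) = 3.183 m/s
Re = VD/ν = 3.183·0.351/1.70×10^-6 = 6.57×10^5 → turbulent
ε/D = 0.21/351 = 5.98×10^-4
Haaland: f = 0.01801
h_f = f(L/D)V²/(2g) = 0.01801·(1990/0.351)·3.183²/(2·9.81) = 52.72 m
Δp = ρg·h_f = 787.0·9.81·52.72 = 407.0 kPa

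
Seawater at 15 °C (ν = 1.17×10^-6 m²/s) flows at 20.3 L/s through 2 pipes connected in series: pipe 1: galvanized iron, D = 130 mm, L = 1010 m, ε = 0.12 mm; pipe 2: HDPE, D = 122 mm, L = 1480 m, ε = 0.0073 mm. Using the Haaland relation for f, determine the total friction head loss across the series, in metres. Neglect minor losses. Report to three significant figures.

Pipe 1: V = 1.529 m/s, Re = 1.70×10^5, ε/D = 9.23×10^-4, f = 0.02081, h_1 = f(L/D)V²/2g = 19.27 m
Pipe 2: V = 1.737 m/s, Re = 1.81×10^5, ε/D = 5.98×10^-5, f = 0.01618, h_2 = f(L/D)V²/2g = 30.17 m
Series → Q common, losses add: H = Σh = 49.44 m

H ≈ 49.4 m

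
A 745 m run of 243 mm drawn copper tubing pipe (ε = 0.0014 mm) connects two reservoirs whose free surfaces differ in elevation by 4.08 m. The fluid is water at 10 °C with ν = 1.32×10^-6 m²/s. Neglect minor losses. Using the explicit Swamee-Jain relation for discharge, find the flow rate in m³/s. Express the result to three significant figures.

Q ≈ 0.0609 m³/s

Swamee-Jain (Type II): Q = -0.965·√(gD⁵h_f/L)·ln[ε/(3.7D) + √(3.17ν²L/(gD³h_f))]
√(gD⁵h_f/L) = √(9.81·0.243⁵·4.08/745) = 0.006747
ε/(3.7D) = 1.56×10^-6; √(3.17ν²L/(gD³h_f)) = 8.46×10^-5
Q = -0.965·0.006747·ln(8.620×10^-5) = 0.06093 m³/s
Check: V = 1.31 m/s, Re = 2.42×10^5, f = 0.01503, h_f = 4.05 m ≈ 4.08 m ✓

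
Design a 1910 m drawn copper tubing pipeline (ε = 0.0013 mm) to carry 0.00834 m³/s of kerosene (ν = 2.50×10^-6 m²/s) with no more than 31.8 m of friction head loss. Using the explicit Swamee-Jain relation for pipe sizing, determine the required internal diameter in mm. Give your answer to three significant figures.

Swamee-Jain (Type III): D = 0.66·[ε^1.25·(LQ²/(gh_f))^4.75 + ν·Q^9.4·(L/(gh_f))^5.2]^0.04
LQ²/(gh_f) = 4.259×10^-4; L/(gh_f) = 6.123
Term 1 = ε^1.25·(…)^4.75 = 4.28×10^-24; Term 2 = ν·Q^9.4·(…)^5.2 = 8.89×10^-22
D = 0.66·(4.28×10^-24 + 8.89×10^-22)^0.04 = 0.09497 m = 95.0 mm
Check: V = 1.18 m/s, Re = 4.47×10^4, f = 0.02135, h_f = 30.3 m ≈ 31.8 m ✓

D ≈ 95.0 mm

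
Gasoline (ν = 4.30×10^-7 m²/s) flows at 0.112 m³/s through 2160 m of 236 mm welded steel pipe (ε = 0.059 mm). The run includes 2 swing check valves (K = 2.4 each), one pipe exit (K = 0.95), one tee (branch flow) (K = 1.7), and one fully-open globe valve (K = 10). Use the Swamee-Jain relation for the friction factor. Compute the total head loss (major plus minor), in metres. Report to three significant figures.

V = 4Q/(πD²) = 2.560 m/s; V²/2g = 0.3341 m
Re = 1.41×10^6, ε/D = 2.50×10^-4 → f = 0.01506 (Swamee-Jain)
Major: h_f = f(L/D)·V²/2g = 0.01506·9153·0.3341 = 46.07 m
Minor: ΣK = 17.4; h_m = ΣK·V²/2g = 5.830 m
Total H_L = 46.07 + 5.830 = 51.90 m

H_L ≈ 51.9 m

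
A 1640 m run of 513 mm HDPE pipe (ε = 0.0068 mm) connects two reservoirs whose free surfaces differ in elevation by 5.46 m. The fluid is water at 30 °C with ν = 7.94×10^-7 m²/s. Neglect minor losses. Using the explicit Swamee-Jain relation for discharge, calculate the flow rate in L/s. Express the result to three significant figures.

Swamee-Jain (Type II): Q = -0.965·√(gD⁵h_f/L)·ln[ε/(3.7D) + √(3.17ν²L/(gD³h_f))]
√(gD⁵h_f/L) = √(9.81·0.513⁵·5.46/1640) = 0.03406
ε/(3.7D) = 3.58×10^-6; √(3.17ν²L/(gD³h_f)) = 2.13×10^-5
Q = -0.965·0.03406·ln(2.487×10^-5) = 0.3485 m³/s
Check: V = 1.69 m/s, Re = 1.09×10^6, f = 0.01178, h_f = 5.46 m ≈ 5.46 m ✓

Q ≈ 349 L/s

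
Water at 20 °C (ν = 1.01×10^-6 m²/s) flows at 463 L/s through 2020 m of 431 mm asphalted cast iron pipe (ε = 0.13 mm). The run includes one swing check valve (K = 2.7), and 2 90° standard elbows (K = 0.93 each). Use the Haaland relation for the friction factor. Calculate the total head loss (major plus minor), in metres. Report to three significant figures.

V = 4Q/(πD²) = 3.173 m/s; V²/2g = 0.5133 m
Re = 1.35×10^6, ε/D = 3.02×10^-4 → f = 0.01546 (Haaland)
Major: h_f = f(L/D)·V²/2g = 0.01546·4687·0.5133 = 37.19 m
Minor: ΣK = 4.56; h_m = ΣK·V²/2g = 2.341 m
Total H_L = 37.19 + 2.341 = 39.53 m

H_L ≈ 39.5 m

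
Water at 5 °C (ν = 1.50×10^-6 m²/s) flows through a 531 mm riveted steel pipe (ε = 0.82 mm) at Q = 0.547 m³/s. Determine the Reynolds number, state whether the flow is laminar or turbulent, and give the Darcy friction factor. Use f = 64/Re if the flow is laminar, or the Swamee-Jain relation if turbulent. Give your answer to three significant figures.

V = 4Q/(πD²) = 2.470 m/s
Re = VD/ν = 2.470·0.531/1.50×10^-6 = 8.74×10^5
Re > 4000 → turbulent; ε/D = 0.00154
Swamee-Jain: f = 0.02223

Re ≈ 8.74×10^5; turbulent; f ≈ 0.0222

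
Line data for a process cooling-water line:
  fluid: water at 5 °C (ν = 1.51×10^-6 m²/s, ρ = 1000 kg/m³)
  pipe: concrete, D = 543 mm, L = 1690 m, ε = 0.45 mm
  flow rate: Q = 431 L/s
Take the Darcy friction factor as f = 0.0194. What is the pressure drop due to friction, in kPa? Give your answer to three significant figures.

V = 4Q/(πD²) = 4·0.431/(π·0.543²) = 1.861 m/s
h_f = f(L/D)V²/(2g) = 0.01940·(1690/0.543)·1.861²/(2·9.81) = 10.66 m
Δp = ρg·h_f = 1000·9.81·10.66 = 104.6 kPa

Δp ≈ 105 kPa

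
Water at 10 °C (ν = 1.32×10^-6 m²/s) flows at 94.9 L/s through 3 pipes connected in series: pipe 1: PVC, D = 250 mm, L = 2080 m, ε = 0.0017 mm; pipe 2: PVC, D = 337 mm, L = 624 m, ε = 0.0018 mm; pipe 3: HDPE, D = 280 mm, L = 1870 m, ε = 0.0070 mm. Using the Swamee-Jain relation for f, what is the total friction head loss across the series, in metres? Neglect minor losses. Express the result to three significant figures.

H ≈ 35.4 m

Pipe 1: V = 1.933 m/s, Re = 3.66×10^5, ε/D = 6.80×10^-6, f = 0.01394, h_1 = f(L/D)V²/2g = 22.10 m
Pipe 2: V = 1.064 m/s, Re = 2.72×10^5, ε/D = 5.34×10^-6, f = 0.01470, h_2 = f(L/D)V²/2g = 1.571 m
Pipe 3: V = 1.541 m/s, Re = 3.27×10^5, ε/D = 2.50×10^-5, f = 0.01445, h_3 = f(L/D)V²/2g = 11.68 m
Series → Q common, losses add: H = Σh = 35.35 m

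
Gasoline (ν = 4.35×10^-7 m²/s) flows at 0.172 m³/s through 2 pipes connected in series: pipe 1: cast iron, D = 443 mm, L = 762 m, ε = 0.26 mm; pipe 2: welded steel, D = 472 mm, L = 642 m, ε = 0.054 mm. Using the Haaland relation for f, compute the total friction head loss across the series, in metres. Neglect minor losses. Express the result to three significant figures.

H ≈ 2.83 m

Pipe 1: V = 1.116 m/s, Re = 1.14×10^6, ε/D = 5.87×10^-4, f = 0.01770, h_1 = f(L/D)V²/2g = 1.932 m
Pipe 2: V = 0.9830 m/s, Re = 1.07×10^6, ε/D = 1.14×10^-4, f = 0.01347, h_2 = f(L/D)V²/2g = 0.9023 m
Series → Q common, losses add: H = Σh = 2.834 m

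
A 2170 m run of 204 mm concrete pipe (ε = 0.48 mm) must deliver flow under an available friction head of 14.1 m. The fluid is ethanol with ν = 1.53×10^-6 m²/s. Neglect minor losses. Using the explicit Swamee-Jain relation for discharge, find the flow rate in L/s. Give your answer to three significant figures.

Q ≈ 32.9 L/s

Swamee-Jain (Type II): Q = -0.965·√(gD⁵h_f/L)·ln[ε/(3.7D) + √(3.17ν²L/(gD³h_f))]
√(gD⁵h_f/L) = √(9.81·0.204⁵·14.1/2170) = 0.004746
ε/(3.7D) = 6.36×10^-4; √(3.17ν²L/(gD³h_f)) = 1.17×10^-4
Q = -0.965·0.004746·ln(7.530×10^-4) = 0.03293 m³/s
Check: V = 1.01 m/s, Re = 1.34×10^5, f = 0.02584, h_f = 14.2 m ≈ 14.1 m ✓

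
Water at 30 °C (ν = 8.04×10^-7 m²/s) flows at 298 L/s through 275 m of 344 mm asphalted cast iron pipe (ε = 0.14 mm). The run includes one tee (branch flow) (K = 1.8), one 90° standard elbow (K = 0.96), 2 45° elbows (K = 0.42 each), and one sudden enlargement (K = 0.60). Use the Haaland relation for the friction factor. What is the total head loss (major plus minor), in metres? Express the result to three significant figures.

V = 4Q/(πD²) = 3.206 m/s; V²/2g = 0.5240 m
Re = 1.37×10^6, ε/D = 4.07×10^-4 → f = 0.01636 (Haaland)
Major: h_f = f(L/D)·V²/2g = 0.01636·799.4·0.5240 = 6.854 m
Minor: ΣK = 4.20; h_m = ΣK·V²/2g = 2.201 m
Total H_L = 6.854 + 2.201 = 9.055 m

H_L ≈ 9.05 m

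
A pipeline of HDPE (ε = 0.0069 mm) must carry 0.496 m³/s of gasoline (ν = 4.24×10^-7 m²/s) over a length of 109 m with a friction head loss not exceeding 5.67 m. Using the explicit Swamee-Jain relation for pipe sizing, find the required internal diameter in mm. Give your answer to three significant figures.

Swamee-Jain (Type III): D = 0.66·[ε^1.25·(LQ²/(gh_f))^4.75 + ν·Q^9.4·(L/(gh_f))^5.2]^0.04
LQ²/(gh_f) = 0.4821; L/(gh_f) = 1.960
Term 1 = ε^1.25·(…)^4.75 = 1.11×10^-8; Term 2 = ν·Q^9.4·(…)^5.2 = 1.92×10^-8
D = 0.66·(1.11×10^-8 + 1.92×10^-8)^0.04 = 0.3302 m = 330 mm
Check: V = 5.79 m/s, Re = 4.51×10^6, f = 0.01025, h_f = 5.79 m ≈ 5.67 m ✓

D ≈ 330 mm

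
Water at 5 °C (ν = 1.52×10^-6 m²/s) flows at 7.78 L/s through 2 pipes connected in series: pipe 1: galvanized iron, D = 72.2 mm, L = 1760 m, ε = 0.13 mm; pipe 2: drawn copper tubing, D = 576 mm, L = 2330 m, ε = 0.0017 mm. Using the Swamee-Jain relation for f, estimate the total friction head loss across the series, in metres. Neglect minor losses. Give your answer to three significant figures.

Pipe 1: V = 1.900 m/s, Re = 9.03×10^4, ε/D = 0.00180, f = 0.02497, h_1 = f(L/D)V²/2g = 112.0 m
Pipe 2: V = 0.02986 m/s, Re = 1.13×10^4, ε/D = 2.95×10^-6, f = 0.02995, h_2 = f(L/D)V²/2g = 0.005505 m
Series → Q common, losses add: H = Σh = 112.1 m

H ≈ 112 m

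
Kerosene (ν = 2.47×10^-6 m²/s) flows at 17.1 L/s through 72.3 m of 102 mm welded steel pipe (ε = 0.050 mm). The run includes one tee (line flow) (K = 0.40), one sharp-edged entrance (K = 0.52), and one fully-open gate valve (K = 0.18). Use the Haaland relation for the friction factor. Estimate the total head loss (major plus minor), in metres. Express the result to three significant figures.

V = 4Q/(πD²) = 2.093 m/s; V²/2g = 0.2232 m
Re = 8.64×10^4, ε/D = 4.90×10^-4 → f = 0.02042 (Haaland)
Major: h_f = f(L/D)·V²/2g = 0.02042·708.8·0.2232 = 3.231 m
Minor: ΣK = 1.10; h_m = ΣK·V²/2g = 0.2455 m
Total H_L = 3.231 + 0.2455 = 3.476 m

H_L ≈ 3.48 m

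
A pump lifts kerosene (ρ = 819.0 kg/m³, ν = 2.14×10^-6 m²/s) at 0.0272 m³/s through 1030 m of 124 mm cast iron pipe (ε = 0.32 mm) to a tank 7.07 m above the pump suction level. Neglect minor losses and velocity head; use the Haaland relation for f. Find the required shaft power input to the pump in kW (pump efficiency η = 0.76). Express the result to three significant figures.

V = 4Q/(πD²) = 2.252 m/s; Re = 1.31×10^5; ε/D = 0.00258; f = 0.02614
h_f = f(L/D)V²/2g = 56.15 m
Total head H = z + h_f = 7.07 + 56.15 = 63.22 m
P_hyd = ρgQH = 819.0·9.81·0.0272·63.22 = 13.82 kW
P_shaft = P_hyd/η = 13.82/0.76 = 18.18 kW

P_shaft ≈ 18.2 kW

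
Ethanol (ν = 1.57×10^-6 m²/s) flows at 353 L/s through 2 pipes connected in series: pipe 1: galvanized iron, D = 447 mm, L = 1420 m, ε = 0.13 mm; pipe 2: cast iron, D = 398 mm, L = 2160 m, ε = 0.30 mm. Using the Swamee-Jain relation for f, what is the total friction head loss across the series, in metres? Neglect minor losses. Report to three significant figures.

H ≈ 55.4 m

Pipe 1: V = 2.249 m/s, Re = 6.40×10^5, ε/D = 2.91×10^-4, f = 0.01604, h_1 = f(L/D)V²/2g = 13.14 m
Pipe 2: V = 2.837 m/s, Re = 7.19×10^5, ε/D = 7.54×10^-4, f = 0.01897, h_2 = f(L/D)V²/2g = 42.25 m
Series → Q common, losses add: H = Σh = 55.39 m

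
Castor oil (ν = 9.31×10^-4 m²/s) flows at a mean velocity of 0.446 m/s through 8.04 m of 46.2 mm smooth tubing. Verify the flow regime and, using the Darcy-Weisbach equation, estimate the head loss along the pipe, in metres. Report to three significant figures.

Re = VD/ν = 0.446·0.04620/9.31×10^-4 = 22.1 → laminar (Re < 2300)
f = 64/Re = 2.892
h_f = f(L/D)V²/(2g) = 2.892·(8.04/0.04620)·0.446²/(2·9.81) = 5.102 m

h_f ≈ 5.10 m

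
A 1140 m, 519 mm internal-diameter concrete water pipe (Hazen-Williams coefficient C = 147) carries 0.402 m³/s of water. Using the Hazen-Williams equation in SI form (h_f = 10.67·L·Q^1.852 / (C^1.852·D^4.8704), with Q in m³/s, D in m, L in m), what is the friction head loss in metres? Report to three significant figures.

h_f = 10.67·1140·0.402^1.852 / (147^1.852·0.519^4.8704) = 5.315 m

h_f ≈ 5.31 m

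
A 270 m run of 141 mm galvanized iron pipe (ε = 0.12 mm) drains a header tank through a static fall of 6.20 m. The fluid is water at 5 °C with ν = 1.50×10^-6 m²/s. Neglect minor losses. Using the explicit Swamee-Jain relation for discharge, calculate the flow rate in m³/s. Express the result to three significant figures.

Q ≈ 0.0273 m³/s

Swamee-Jain (Type II): Q = -0.965·√(gD⁵h_f/L)·ln[ε/(3.7D) + √(3.17ν²L/(gD³h_f))]
√(gD⁵h_f/L) = √(9.81·0.141⁵·6.20/270) = 0.003543
ε/(3.7D) = 2.30×10^-4; √(3.17ν²L/(gD³h_f)) = 1.06×10^-4
Q = -0.965·0.003543·ln(3.363×10^-4) = 0.02735 m³/s
Check: V = 1.75 m/s, Re = 1.65×10^5, f = 0.02087, h_f = 6.25 m ≈ 6.20 m ✓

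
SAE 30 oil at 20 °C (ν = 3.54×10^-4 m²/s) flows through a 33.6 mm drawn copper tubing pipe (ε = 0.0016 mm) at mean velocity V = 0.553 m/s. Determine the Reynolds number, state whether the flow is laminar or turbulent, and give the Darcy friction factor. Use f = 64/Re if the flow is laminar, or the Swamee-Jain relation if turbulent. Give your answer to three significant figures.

Re ≈ 52.5; laminar; f = 64/Re ≈ 1.22

Re = VD/ν = 0.5530·0.0336/3.54×10^-4 = 52.5
Re < 2300 → laminar → f = 64/Re = 1.219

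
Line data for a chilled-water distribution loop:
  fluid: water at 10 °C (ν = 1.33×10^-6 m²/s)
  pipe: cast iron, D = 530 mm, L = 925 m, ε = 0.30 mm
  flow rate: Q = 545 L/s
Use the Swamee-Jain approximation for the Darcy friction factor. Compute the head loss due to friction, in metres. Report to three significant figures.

V = 4Q/(πD²) = 4·0.545/(π·0.530²) = 2.470 m/s
Re = VD/ν = 2.470·0.530/1.33×10^-6 = 9.84×10^5 → turbulent
ε/D = 0.30/530 = 5.66×10^-4
Swamee-Jain: f = 0.01774
h_f = f(L/D)V²/(2g) = 0.01774·(925/0.530)·2.470²/(2·9.81) = 9.630 m

h_f ≈ 9.63 m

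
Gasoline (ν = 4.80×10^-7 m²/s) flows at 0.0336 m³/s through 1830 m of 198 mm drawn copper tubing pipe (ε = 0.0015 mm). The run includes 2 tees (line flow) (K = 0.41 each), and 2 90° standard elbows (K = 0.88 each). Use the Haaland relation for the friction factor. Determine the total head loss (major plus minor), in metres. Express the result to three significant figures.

H_L ≈ 7.67 m

V = 4Q/(πD²) = 1.091 m/s; V²/2g = 0.06069 m
Re = 4.50×10^5, ε/D = 7.58×10^-6 → f = 0.01339 (Haaland)
Major: h_f = f(L/D)·V²/2g = 0.01339·9242·0.06069 = 7.511 m
Minor: ΣK = 2.58; h_m = ΣK·V²/2g = 0.1566 m
Total H_L = 7.511 + 0.1566 = 7.668 m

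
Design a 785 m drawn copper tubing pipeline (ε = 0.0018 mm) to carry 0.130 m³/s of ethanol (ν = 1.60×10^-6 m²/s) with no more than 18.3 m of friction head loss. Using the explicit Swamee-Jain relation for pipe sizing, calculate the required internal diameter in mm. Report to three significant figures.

D ≈ 244 mm

Swamee-Jain (Type III): D = 0.66·[ε^1.25·(LQ²/(gh_f))^4.75 + ν·Q^9.4·(L/(gh_f))^5.2]^0.04
LQ²/(gh_f) = 0.07390; L/(gh_f) = 4.373
Term 1 = ε^1.25·(…)^4.75 = 2.79×10^-13; Term 2 = ν·Q^9.4·(…)^5.2 = 1.61×10^-11
D = 0.66·(2.79×10^-13 + 1.61×10^-11)^0.04 = 0.2444 m = 244 mm
Check: V = 2.77 m/s, Re = 4.23×10^5, f = 0.01360, h_f = 17.1 m ≈ 18.3 m ✓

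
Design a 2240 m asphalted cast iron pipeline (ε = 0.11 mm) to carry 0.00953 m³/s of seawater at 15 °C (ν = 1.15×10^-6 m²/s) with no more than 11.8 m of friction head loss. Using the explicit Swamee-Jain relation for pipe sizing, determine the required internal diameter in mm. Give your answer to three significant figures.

Swamee-Jain (Type III): D = 0.66·[ε^1.25·(LQ²/(gh_f))^4.75 + ν·Q^9.4·(L/(gh_f))^5.2]^0.04
LQ²/(gh_f) = 0.001757; L/(gh_f) = 19.35
Term 1 = ε^1.25·(…)^4.75 = 9.22×10^-19; Term 2 = ν·Q^9.4·(…)^5.2 = 5.69×10^-19
D = 0.66·(9.22×10^-19 + 5.69×10^-19)^0.04 = 0.1278 m = 128 mm
Check: V = 0.743 m/s, Re = 8.26×10^4, f = 0.02230, h_f = 11.0 m ≈ 11.8 m ✓

D ≈ 128 mm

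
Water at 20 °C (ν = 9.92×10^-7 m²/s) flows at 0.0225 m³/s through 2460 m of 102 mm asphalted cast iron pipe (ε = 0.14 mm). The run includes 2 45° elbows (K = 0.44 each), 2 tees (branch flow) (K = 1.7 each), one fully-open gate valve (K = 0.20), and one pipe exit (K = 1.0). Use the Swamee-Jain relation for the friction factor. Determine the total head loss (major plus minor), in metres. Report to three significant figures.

H_L ≈ 209 m

V = 4Q/(πD²) = 2.754 m/s; V²/2g = 0.3864 m
Re = 2.83×10^5, ε/D = 0.00137 → f = 0.02222 (Swamee-Jain)
Major: h_f = f(L/D)·V²/2g = 0.02222·24118·0.3864 = 207.1 m
Minor: ΣK = 5.48; h_m = ΣK·V²/2g = 2.118 m
Total H_L = 207.1 + 2.118 = 209.2 m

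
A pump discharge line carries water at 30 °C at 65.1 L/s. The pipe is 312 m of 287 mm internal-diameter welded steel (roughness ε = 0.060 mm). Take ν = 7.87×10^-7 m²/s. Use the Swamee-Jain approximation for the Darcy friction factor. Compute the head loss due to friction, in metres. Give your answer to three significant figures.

h_f ≈ 0.900 m

V = 4Q/(πD²) = 4·0.0651/(π·0.287²) = 1.006 m/s
Re = VD/ν = 1.006·0.287/7.87×10^-7 = 3.67×10^5 → turbulent
ε/D = 0.060/287 = 2.09×10^-4
Swamee-Jain: f = 0.01604
h_f = f(L/D)V²/(2g) = 0.01604·(312/0.287)·1.006²/(2·9.81) = 0.9001 m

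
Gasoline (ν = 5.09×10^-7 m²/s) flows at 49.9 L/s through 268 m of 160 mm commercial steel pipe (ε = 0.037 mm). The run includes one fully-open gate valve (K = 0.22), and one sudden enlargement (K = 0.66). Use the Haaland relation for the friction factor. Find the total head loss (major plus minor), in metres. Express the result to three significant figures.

V = 4Q/(πD²) = 2.482 m/s; V²/2g = 0.3139 m
Re = 7.80×10^5, ε/D = 2.31×10^-4 → f = 0.01513 (Haaland)
Major: h_f = f(L/D)·V²/2g = 0.01513·1675·0.3139 = 7.954 m
Minor: ΣK = 0.880; h_m = ΣK·V²/2g = 0.2763 m
Total H_L = 7.954 + 0.2763 = 8.230 m

H_L ≈ 8.23 m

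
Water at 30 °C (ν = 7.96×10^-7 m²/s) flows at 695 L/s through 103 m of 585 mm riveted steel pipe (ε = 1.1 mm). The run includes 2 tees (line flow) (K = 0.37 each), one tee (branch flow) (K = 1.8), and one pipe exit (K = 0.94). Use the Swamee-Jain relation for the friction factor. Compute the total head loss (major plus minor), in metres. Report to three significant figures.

V = 4Q/(πD²) = 2.586 m/s; V²/2g = 0.3408 m
Re = 1.90×10^6, ε/D = 0.00188 → f = 0.02319 (Swamee-Jain)
Major: h_f = f(L/D)·V²/2g = 0.02319·176.1·0.3408 = 1.392 m
Minor: ΣK = 3.48; h_m = ΣK·V²/2g = 1.186 m
Total H_L = 1.392 + 1.186 = 2.577 m

H_L ≈ 2.58 m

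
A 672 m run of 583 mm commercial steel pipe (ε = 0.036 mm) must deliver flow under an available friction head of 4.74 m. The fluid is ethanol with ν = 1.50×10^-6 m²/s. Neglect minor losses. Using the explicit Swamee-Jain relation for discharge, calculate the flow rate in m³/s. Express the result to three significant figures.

Swamee-Jain (Type II): Q = -0.965·√(gD⁵h_f/L)·ln[ε/(3.7D) + √(3.17ν²L/(gD³h_f))]
√(gD⁵h_f/L) = √(9.81·0.583⁵·4.74/672) = 0.06827
ε/(3.7D) = 1.67×10^-5; √(3.17ν²L/(gD³h_f)) = 2.28×10^-5
Q = -0.965·0.06827·ln(3.950×10^-5) = 0.6680 m³/s
Check: V = 2.50 m/s, Re = 9.73×10^5, f = 0.01293, h_f = 4.76 m ≈ 4.74 m ✓

Q ≈ 0.668 m³/s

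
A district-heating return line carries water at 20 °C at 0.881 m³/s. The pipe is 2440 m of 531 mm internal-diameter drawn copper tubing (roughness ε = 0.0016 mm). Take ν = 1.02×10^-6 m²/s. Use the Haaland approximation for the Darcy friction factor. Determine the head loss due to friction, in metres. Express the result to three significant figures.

V = 4Q/(πD²) = 4·0.881/(π·0.531²) = 3.978 m/s
Re = VD/ν = 3.978·0.531/1.02×10^-6 = 2.07×10^6 → turbulent
ε/D = 0.0016/531 = 3.01×10^-6
Haaland: f = 0.01037
h_f = f(L/D)V²/(2g) = 0.01037·(2440/0.531)·3.978²/(2·9.81) = 38.44 m

h_f ≈ 38.4 m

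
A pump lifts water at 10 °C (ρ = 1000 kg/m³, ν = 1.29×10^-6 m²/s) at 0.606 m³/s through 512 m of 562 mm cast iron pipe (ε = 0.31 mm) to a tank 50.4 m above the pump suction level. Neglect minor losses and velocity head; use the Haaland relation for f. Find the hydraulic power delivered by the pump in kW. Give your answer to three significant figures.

P_hyd ≈ 328 kW

V = 4Q/(πD²) = 2.443 m/s; Re = 1.06×10^6; ε/D = 5.52×10^-4; f = 0.01749
h_f = f(L/D)V²/2g = 4.848 m
Total head H = z + h_f = 50.4 + 4.848 = 55.25 m
P_hyd = ρgQH = 1000·9.81·0.606·55.25 = 328.4 kW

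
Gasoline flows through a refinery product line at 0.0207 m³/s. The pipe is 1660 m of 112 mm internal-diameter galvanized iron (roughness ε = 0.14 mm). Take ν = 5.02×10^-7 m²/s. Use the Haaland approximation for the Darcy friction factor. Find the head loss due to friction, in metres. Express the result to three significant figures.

V = 4Q/(πD²) = 4·0.0207/(π·0.112²) = 2.101 m/s
Re = VD/ν = 2.101·0.112/5.02×10^-7 = 4.69×10^5 → turbulent
ε/D = 0.14/112 = 0.00125
Haaland: f = 0.02126
h_f = f(L/D)V²/(2g) = 0.02126·(1660/0.112)·2.101²/(2·9.81) = 70.91 m

h_f ≈ 70.9 m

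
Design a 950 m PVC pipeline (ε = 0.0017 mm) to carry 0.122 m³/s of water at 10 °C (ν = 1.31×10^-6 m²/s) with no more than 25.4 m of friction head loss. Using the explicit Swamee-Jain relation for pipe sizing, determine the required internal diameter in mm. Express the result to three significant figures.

D ≈ 230 mm

Swamee-Jain (Type III): D = 0.66·[ε^1.25·(LQ²/(gh_f))^4.75 + ν·Q^9.4·(L/(gh_f))^5.2]^0.04
LQ²/(gh_f) = 0.05675; L/(gh_f) = 3.813
Term 1 = ε^1.25·(…)^4.75 = 7.40×10^-14; Term 2 = ν·Q^9.4·(…)^5.2 = 3.56×10^-12
D = 0.66·(7.40×10^-14 + 3.56×10^-12)^0.04 = 0.2301 m = 230 mm
Check: V = 2.93 m/s, Re = 5.15×10^5, f = 0.01314, h_f = 23.8 m ≈ 25.4 m ✓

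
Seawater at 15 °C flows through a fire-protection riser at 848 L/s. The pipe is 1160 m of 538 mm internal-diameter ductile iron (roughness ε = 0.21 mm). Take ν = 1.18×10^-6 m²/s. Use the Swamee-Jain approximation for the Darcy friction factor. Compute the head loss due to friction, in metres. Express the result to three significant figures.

h_f ≈ 24.9 m

V = 4Q/(πD²) = 4·0.848/(π·0.538²) = 3.730 m/s
Re = VD/ν = 3.730·0.538/1.18×10^-6 = 1.70×10^6 → turbulent
ε/D = 0.21/538 = 3.90×10^-4
Swamee-Jain: f = 0.01625
h_f = f(L/D)V²/(2g) = 0.01625·(1160/0.538)·3.730²/(2·9.81) = 24.85 m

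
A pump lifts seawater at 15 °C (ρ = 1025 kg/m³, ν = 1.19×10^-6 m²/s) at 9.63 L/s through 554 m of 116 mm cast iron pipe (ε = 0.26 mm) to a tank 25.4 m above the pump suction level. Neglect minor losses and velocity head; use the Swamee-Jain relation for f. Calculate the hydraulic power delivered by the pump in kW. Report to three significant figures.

V = 4Q/(πD²) = 0.9112 m/s; Re = 8.88×10^4; ε/D = 0.00224; f = 0.02614
h_f = f(L/D)V²/2g = 5.283 m
Total head H = z + h_f = 25.4 + 5.283 = 30.68 m
P_hyd = ρgQH = 1025·9.81·0.00963·30.68 = 2.971 kW

P_hyd ≈ 2.97 kW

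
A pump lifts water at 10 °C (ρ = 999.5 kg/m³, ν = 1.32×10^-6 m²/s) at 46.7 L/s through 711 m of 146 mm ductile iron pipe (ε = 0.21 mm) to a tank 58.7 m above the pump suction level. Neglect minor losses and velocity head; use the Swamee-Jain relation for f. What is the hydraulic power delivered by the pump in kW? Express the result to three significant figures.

P_hyd ≈ 46.7 kW

V = 4Q/(πD²) = 2.789 m/s; Re = 3.09×10^5; ε/D = 0.00144; f = 0.02238
h_f = f(L/D)V²/2g = 43.22 m
Total head H = z + h_f = 58.7 + 43.22 = 101.9 m
P_hyd = ρgQH = 999.5·9.81·0.0467·101.9 = 46.67 kW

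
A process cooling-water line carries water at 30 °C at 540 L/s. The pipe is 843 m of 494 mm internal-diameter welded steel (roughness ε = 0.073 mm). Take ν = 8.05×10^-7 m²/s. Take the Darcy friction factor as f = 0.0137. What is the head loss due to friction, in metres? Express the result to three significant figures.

h_f ≈ 9.46 m

V = 4Q/(πD²) = 4·0.540/(π·0.494²) = 2.817 m/s
h_f = f(L/D)V²/(2g) = 0.01370·(843/0.494)·2.817²/(2·9.81) = 9.458 m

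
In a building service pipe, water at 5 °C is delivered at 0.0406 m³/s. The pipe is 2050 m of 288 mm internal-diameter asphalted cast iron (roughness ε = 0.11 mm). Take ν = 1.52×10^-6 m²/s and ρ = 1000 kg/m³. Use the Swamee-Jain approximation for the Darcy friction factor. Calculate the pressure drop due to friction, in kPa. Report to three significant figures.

Δp ≈ 26.9 kPa

V = 4Q/(πD²) = 4·0.0406/(π·0.288²) = 0.6232 m/s
Re = VD/ν = 0.6232·0.288/1.52×10^-6 = 1.18×10^5 → turbulent
ε/D = 0.11/288 = 3.82×10^-4
Swamee-Jain: f = 0.01944
h_f = f(L/D)V²/(2g) = 0.01944·(2050/0.288)·0.6232²/(2·9.81) = 2.740 m
Δp = ρg·h_f = 1000·9.81·2.740 = 26.88 kPa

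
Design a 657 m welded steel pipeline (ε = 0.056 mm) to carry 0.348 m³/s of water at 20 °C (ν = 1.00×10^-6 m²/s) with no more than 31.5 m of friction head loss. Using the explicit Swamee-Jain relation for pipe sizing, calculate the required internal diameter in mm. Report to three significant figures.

Swamee-Jain (Type III): D = 0.66·[ε^1.25·(LQ²/(gh_f))^4.75 + ν·Q^9.4·(L/(gh_f))^5.2]^0.04
LQ²/(gh_f) = 0.2575; L/(gh_f) = 2.126
Term 1 = ε^1.25·(…)^4.75 = 7.70×10^-9; Term 2 = ν·Q^9.4·(…)^5.2 = 2.48×10^-9
D = 0.66·(7.70×10^-9 + 2.48×10^-9)^0.04 = 0.3161 m = 316 mm
Check: V = 4.43 m/s, Re = 1.40×10^6, f = 0.01425, h_f = 29.7 m ≈ 31.5 m ✓

D ≈ 316 mm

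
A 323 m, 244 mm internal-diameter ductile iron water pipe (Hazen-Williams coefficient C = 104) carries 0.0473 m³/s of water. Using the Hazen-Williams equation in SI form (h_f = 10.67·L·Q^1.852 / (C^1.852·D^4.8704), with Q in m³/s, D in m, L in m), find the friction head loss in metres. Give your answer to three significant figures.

h_f ≈ 2.14 m

h_f = 10.67·323·0.0473^1.852 / (104^1.852·0.244^4.8704) = 2.144 m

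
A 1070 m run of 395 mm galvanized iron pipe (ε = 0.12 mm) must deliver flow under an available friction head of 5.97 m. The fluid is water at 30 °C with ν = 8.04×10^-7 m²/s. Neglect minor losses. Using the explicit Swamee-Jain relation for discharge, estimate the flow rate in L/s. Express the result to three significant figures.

Swamee-Jain (Type II): Q = -0.965·√(gD⁵h_f/L)·ln[ε/(3.7D) + √(3.17ν²L/(gD³h_f))]
√(gD⁵h_f/L) = √(9.81·0.395⁵·5.97/1070) = 0.02294
ε/(3.7D) = 8.21×10^-5; √(3.17ν²L/(gD³h_f)) = 2.46×10^-5
Q = -0.965·0.02294·ln(1.068×10^-4) = 0.2025 m³/s
Check: V = 1.65 m/s, Re = 8.12×10^5, f = 0.01594, h_f = 6.01 m ≈ 5.97 m ✓

Q ≈ 202 L/s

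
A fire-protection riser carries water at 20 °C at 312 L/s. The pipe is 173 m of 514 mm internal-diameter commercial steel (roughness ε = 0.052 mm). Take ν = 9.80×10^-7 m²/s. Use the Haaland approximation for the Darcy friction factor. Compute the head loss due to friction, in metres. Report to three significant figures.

V = 4Q/(πD²) = 4·0.312/(π·0.514²) = 1.504 m/s
Re = VD/ν = 1.504·0.514/9.80×10^-7 = 7.89×10^5 → turbulent
ε/D = 0.052/514 = 1.01×10^-4
Haaland: f = 0.01362
h_f = f(L/D)V²/(2g) = 0.01362·(173/0.514)·1.504²/(2·9.81) = 0.5282 m

h_f ≈ 0.528 m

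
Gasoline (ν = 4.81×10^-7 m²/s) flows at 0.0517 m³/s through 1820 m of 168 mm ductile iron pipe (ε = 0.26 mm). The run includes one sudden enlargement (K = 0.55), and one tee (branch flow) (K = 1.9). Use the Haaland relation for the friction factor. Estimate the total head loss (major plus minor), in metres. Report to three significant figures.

V = 4Q/(πD²) = 2.332 m/s; V²/2g = 0.2772 m
Re = 8.15×10^5, ε/D = 0.00155 → f = 0.02218 (Haaland)
Major: h_f = f(L/D)·V²/2g = 0.02218·10833·0.2772 = 66.63 m
Minor: ΣK = 2.45; h_m = ΣK·V²/2g = 0.6793 m
Total H_L = 66.63 + 0.6793 = 67.31 m

H_L ≈ 67.3 m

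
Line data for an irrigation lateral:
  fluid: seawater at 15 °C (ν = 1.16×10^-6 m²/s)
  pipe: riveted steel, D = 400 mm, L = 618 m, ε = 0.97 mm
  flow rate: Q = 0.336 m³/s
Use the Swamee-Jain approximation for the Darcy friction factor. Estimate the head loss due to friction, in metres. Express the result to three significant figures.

h_f ≈ 14.0 m

V = 4Q/(πD²) = 4·0.336/(π·0.400²) = 2.674 m/s
Re = VD/ν = 2.674·0.400/1.16×10^-6 = 9.22×10^5 → turbulent
ε/D = 0.97/400 = 0.00243
Swamee-Jain: f = 0.02492
h_f = f(L/D)V²/(2g) = 0.02492·(618/0.400)·2.674²/(2·9.81) = 14.03 m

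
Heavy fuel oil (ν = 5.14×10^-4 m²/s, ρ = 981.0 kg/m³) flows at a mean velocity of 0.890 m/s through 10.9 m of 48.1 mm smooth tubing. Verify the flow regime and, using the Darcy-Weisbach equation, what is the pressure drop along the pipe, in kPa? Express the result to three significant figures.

Δp ≈ 67.7 kPa

Re = VD/ν = 0.890·0.04810/5.14×10^-4 = 83.3 → laminar (Re < 2300)
f = 64/Re = 0.7684
h_f = f(L/D)V²/(2g) = 0.7684·(10.9/0.04810)·0.890²/(2·9.81) = 7.030 m
Δp = ρg·h_f = 981.0·9.81·7.030 = 67.66 kPa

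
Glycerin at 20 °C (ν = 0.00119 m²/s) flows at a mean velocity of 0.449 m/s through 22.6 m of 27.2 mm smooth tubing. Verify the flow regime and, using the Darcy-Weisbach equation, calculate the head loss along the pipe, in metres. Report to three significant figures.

Re = VD/ν = 0.449·0.02720/0.00119 = 10.3 → laminar (Re < 2300)
f = 64/Re = 6.236
h_f = f(L/D)V²/(2g) = 6.236·(22.6/0.02720)·0.449²/(2·9.81) = 53.24 m

h_f ≈ 53.2 m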